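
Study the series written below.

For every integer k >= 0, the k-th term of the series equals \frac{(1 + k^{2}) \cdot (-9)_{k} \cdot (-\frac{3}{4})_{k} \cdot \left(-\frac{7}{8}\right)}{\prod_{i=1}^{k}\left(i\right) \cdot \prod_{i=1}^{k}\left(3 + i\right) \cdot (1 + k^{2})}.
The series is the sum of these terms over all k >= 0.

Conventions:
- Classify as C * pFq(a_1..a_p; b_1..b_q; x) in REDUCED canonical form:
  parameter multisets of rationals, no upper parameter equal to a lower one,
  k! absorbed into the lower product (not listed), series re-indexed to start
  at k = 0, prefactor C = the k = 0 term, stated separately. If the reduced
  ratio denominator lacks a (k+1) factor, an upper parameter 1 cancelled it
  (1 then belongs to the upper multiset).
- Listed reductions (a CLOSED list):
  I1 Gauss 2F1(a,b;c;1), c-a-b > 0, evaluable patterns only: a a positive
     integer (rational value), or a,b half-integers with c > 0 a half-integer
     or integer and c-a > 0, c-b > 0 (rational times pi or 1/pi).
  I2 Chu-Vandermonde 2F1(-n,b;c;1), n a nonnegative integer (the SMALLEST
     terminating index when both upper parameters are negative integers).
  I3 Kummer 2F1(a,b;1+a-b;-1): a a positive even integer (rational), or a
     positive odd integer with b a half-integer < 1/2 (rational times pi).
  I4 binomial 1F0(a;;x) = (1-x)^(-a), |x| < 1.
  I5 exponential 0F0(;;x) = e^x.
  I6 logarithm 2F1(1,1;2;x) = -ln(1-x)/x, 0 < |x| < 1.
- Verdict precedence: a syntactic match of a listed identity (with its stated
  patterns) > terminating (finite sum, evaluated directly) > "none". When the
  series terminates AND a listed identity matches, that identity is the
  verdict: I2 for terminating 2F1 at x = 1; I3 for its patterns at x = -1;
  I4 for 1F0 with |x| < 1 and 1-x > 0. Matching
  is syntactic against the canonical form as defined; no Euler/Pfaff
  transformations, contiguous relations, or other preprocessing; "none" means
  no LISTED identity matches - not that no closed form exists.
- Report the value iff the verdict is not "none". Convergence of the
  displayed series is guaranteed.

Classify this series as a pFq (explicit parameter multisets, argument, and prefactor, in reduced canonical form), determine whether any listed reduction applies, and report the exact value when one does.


x = 1 here; the reduced form reads 2F1, upper {-9, -\frac{3}{4}}, lower {4}, C = -\frac{7}{8}. Verdict: Vandermonde's identity (I2) matches (terminating 2F1 at x = 1 with n = 9, b = -3/4, c = 4). Hence: -\frac{127063558167}{59055800320}.

First insight: t_0 = -\frac{7}{8} here, and the factor k^2 + 1 cancels (top and bottom), leaving prefactor -7/8.
Ratio: r(k) = 1 * (k-9) (k-\frac{3}{4}) / [(k+4) (k+1)] - poly over poly, x = 1 from leading terms; C = -\frac{7}{8} at k = 0.


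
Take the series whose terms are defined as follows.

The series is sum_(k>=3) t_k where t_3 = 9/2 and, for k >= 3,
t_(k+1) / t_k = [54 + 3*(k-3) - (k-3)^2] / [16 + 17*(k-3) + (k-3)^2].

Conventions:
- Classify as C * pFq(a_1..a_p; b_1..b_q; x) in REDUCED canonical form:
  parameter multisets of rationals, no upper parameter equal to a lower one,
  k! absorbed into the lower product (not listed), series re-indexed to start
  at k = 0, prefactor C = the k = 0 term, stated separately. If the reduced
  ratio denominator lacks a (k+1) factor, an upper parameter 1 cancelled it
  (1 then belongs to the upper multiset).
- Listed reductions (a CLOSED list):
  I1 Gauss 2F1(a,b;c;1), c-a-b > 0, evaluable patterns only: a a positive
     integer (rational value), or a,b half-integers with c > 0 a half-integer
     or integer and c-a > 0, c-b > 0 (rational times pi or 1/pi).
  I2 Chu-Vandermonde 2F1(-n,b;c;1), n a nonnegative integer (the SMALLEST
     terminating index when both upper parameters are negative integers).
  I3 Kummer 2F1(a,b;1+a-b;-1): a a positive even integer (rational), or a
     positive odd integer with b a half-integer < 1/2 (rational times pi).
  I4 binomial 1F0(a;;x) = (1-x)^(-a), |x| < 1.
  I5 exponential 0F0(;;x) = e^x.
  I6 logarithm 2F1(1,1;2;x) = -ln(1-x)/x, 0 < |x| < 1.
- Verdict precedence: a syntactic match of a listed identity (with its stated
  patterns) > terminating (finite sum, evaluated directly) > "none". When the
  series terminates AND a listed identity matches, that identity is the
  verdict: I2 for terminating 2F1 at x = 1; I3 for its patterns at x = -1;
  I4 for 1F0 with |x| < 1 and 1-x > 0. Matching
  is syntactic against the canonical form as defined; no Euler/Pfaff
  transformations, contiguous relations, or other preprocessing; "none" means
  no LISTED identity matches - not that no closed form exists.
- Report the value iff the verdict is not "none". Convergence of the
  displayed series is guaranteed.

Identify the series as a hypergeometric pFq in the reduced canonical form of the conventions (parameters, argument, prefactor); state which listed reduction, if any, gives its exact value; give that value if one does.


The series (x = -1) is 2F1: upper {-9, 6}, lower {16}, prefactor 9/2. Verdict: Kummer's theorem (I3) fires (x = -1; c = 16 equals 1+a-b for upper {-9, 6}: listed pattern). Its exact value is 819/8.

The tell: x = (-1) and roots of the ratio polynomials (C = 9/2, x = -1) are the negated parameters.
Term ratio: r(k) = (-1) * (k-9) (k+6) / [(k+16) (k+1)] - rational; roots negated = parameters, x = (-1), C = 9/2.


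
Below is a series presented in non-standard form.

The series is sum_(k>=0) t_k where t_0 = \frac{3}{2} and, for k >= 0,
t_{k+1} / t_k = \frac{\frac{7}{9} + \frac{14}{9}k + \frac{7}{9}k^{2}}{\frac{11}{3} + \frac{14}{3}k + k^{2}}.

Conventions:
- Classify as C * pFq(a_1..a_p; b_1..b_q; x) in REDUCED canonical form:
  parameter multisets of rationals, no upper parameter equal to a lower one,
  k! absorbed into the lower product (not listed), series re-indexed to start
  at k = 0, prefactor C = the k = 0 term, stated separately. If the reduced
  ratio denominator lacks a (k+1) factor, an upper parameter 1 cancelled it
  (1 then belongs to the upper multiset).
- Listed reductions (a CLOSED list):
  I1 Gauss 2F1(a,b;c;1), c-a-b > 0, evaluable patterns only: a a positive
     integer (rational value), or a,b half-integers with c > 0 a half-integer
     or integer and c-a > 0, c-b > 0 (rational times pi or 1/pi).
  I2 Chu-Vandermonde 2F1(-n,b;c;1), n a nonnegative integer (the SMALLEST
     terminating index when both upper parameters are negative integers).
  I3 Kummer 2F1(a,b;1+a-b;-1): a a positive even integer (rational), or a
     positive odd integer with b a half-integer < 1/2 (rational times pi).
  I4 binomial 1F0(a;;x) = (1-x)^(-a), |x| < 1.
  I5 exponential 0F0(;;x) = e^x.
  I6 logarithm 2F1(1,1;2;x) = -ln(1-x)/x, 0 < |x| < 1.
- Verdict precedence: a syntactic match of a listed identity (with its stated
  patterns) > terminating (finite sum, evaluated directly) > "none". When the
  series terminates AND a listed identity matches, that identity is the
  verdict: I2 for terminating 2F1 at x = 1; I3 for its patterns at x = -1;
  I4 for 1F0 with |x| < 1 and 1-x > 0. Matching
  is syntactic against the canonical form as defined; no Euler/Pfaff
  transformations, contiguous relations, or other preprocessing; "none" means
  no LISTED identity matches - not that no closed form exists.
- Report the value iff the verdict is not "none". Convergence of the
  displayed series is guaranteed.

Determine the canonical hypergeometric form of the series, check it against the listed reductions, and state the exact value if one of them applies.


Key observation: x = \frac{7}{9} and factor the ratio over Q (prefactor 3/2): negated roots = parameters.
Ratio: r(k) = \frac{7}{9} * (k+1) (k+1) / [(k+\frac{11}{3}) (k+1)] ; factor over Q: parameters, x = \frac{7}{9}, and C = \frac{3}{2}.

With C = \frac{3}{2}: the canonical form is 2F1(1, 1; \frac{11}{3}; \frac{7}{9}). Verdict: none. Every listed pattern misses the 2F1 form at \frac{7}{9}, upper {1, 1}.


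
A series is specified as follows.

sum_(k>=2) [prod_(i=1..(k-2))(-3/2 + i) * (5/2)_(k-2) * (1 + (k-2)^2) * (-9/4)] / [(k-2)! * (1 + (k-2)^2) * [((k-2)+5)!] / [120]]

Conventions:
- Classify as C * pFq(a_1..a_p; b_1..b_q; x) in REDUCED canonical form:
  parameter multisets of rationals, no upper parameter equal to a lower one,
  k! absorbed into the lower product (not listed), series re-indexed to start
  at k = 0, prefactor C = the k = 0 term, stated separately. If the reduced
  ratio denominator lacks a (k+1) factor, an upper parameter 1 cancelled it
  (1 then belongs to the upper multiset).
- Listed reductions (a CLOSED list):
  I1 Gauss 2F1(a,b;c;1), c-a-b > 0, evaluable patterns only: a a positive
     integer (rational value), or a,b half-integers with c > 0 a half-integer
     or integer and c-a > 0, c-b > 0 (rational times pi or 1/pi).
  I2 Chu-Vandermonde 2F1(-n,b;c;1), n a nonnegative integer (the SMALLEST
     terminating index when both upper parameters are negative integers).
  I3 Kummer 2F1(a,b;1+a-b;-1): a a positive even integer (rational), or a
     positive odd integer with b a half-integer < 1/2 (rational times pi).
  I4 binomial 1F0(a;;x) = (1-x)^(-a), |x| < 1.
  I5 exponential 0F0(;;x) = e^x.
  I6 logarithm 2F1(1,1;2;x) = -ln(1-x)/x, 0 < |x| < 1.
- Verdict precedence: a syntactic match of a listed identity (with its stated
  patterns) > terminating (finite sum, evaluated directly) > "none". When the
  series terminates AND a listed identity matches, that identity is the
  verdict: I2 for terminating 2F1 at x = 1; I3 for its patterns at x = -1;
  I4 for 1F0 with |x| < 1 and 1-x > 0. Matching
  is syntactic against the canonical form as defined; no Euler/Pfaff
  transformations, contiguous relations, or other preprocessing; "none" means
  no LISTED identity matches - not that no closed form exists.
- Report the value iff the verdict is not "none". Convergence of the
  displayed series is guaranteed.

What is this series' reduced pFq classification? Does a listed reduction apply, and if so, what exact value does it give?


The series (x = 1) is 2F1: upper {-1/2, 5/2}, lower {6}, prefactor -9/4. Verdict: this is Gauss's theorem I1 (half-integer case) (x = 1; upper {-1/2, 5/2} half-integers, c = 6 in the evaluable pattern). Its exact value is (-2048/385) / pi.

First insight: with t_0 = -9/4, the running product (C = -9/4) telescopes to a rising factorial.
Step ratio: r(k) = 1 * (k-1/2) (k+5/2) / [(k+6) (k+1)] - rational in k, leading ratio 1; with t_0 = -9/4, classification follows.


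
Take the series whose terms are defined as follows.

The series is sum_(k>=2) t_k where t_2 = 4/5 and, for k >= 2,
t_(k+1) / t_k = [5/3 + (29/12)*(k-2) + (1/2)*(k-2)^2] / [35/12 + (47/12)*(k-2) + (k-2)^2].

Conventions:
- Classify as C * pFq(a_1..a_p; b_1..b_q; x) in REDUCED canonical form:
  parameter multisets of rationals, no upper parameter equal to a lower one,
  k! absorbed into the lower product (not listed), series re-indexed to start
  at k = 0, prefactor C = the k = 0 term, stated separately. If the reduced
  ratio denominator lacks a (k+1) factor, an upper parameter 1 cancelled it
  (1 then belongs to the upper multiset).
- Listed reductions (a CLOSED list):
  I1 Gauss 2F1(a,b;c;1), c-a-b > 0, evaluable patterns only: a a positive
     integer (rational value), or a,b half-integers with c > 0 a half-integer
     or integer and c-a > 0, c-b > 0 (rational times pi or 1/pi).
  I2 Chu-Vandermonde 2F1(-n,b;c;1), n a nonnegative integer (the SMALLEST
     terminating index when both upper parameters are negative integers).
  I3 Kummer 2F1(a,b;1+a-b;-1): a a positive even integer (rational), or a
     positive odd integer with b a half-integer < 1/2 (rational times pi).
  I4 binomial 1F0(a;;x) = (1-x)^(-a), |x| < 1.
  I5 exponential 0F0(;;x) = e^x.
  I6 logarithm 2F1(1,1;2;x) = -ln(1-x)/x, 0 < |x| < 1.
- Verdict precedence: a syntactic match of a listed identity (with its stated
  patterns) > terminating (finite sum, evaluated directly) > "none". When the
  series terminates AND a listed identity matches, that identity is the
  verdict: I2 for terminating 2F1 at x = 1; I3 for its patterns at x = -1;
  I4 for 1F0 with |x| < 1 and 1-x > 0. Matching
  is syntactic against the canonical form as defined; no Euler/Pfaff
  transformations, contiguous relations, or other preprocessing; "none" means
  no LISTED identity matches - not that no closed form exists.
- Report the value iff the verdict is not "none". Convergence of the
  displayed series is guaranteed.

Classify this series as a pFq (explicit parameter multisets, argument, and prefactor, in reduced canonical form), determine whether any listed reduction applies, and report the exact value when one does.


With C = 4/5: the canonical form is 2F1(5/6, 4; 35/12; 1/2). Verdict: none (x = 1/2): each listed identity misses the multisets {5/6, 4} ; {35/12}.

Key step: x = (1/2) and factor the ratio over Q (C = 4/5, x = 1/2): negated roots = parameters.
Ratio: r(k) = (1/2) * (k+5/6) (k+4) / [(k+35/12) (k+1)] - rational in k, leading ratio (1/2); with t_0 = 4/5, classification follows.


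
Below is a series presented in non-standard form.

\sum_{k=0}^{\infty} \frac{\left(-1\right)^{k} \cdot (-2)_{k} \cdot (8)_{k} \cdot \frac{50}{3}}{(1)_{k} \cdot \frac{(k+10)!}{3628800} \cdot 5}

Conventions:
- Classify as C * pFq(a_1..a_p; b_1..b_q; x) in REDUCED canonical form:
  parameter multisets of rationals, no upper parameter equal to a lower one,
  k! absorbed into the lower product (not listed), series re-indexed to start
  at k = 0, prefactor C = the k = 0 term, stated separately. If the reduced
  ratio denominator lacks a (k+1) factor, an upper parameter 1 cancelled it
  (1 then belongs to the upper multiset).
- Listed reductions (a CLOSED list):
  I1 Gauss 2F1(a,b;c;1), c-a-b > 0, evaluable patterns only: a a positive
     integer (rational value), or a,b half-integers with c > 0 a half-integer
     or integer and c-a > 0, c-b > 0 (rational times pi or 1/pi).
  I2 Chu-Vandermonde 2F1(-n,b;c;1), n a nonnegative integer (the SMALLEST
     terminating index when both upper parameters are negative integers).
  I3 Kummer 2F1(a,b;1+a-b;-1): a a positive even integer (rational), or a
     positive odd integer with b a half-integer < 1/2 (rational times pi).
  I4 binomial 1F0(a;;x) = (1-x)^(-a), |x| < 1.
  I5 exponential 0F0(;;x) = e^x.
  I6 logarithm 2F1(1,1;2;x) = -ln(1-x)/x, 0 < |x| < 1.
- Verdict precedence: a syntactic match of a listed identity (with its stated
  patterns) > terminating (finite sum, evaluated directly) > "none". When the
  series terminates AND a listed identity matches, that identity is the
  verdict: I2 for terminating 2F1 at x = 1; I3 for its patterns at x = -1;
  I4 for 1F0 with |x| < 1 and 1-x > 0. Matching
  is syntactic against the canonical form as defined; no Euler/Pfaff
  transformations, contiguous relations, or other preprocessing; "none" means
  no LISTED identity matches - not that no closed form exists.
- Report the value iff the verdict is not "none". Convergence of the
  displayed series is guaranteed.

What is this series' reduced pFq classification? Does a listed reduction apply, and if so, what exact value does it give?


Key observation: t_0 = \frac{10}{3} here, and (1)_k (C = 10/3) is k! itself.
Step ratio: r(k) = -1 * (k-2) (k+8) / [(k+11) (k+1)] ; factor over Q: parameters, x = -1, and C = \frac{10}{3}.

This is \frac{10}{3} * 2F1(-2, 8; 11; -1) in reduced canonical form. Verdict: the Kummer evaluation I3 matches (x = -1; c = 11 equals 1+a-b for upper {-2, 8}: listed pattern). Value: 10.


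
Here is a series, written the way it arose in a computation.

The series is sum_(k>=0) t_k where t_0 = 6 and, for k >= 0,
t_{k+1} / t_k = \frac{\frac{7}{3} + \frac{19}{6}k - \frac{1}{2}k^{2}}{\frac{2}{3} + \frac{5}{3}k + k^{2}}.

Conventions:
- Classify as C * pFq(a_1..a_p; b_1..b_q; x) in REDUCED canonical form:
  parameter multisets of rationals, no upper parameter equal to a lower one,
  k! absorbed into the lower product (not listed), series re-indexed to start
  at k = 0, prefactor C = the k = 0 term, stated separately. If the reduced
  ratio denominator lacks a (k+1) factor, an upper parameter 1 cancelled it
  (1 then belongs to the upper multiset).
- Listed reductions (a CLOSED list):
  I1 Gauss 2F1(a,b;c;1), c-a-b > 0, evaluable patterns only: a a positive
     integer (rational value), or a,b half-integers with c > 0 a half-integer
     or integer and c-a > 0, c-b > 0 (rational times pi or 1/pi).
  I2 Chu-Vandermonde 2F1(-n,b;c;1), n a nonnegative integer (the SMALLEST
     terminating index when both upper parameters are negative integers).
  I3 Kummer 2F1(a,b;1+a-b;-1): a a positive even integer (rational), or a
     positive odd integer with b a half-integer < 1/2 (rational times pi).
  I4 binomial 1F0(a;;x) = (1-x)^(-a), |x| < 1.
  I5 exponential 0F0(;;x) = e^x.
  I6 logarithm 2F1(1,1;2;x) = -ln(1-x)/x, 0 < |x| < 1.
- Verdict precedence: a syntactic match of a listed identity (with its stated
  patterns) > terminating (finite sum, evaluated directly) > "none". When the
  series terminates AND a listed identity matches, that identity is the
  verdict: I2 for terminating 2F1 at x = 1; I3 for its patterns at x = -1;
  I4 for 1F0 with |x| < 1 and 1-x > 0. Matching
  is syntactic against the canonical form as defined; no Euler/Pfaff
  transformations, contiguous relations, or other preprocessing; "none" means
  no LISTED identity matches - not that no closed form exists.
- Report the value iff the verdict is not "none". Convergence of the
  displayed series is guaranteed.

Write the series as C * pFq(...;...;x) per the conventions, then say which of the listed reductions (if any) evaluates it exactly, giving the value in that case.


At argument -\frac{1}{2}: a 1F0 with upper {-7}, lower {-}, scaled by C = 6. Verdict (x = -\frac{1}{2}): the I4 binomial reduction applies (the 1F0 binomial series: exponent 7, x = -\frac{1}{2}). Hence: \frac{6561}{64}.

Key step: with t_0 = 6, the expanded ratio factors over Q; C = 6, x = -1/2, roots give parameters.
Adjacent-term ratio: r(k) = -\frac{1}{2} * (k-7) / [(k+1)] - rational in k. x = -\frac{1}{2}; t_0 = 6; negate the roots.


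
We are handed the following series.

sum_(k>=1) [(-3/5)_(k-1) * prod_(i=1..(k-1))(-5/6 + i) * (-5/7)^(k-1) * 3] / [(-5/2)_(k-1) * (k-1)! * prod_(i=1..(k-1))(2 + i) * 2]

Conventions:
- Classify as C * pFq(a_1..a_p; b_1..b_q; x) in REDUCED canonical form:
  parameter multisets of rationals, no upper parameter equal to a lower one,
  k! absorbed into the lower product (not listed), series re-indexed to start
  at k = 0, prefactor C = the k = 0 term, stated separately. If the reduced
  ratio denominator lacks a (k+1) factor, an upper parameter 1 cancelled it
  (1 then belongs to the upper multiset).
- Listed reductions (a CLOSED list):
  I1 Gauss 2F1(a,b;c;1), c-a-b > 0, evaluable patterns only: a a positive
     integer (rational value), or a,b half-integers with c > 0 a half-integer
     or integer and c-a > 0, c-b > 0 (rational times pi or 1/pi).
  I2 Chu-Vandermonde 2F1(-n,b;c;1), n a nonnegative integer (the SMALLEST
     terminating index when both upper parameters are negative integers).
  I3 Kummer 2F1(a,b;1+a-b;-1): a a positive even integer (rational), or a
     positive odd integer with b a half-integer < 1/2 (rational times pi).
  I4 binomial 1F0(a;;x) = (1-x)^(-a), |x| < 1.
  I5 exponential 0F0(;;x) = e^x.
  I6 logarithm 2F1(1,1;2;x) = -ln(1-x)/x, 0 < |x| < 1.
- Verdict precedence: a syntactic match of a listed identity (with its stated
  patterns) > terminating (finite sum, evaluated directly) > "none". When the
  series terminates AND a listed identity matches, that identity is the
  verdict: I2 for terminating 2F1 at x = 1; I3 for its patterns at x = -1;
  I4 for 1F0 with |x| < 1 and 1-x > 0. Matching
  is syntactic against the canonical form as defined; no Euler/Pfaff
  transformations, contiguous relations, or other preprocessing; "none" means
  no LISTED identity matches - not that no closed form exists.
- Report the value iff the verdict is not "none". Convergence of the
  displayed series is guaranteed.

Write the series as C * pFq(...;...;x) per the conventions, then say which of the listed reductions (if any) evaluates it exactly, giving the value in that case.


This is 3/2 * 2F2(-3/5, 1/6; -5/2, 3; -5/7) in reduced canonical form. Verdict: no listed reduction: x = -5/7 and upper {-3/5, 1/6} fail every I1-I6 pattern.

Structural cue: with t_0 = 3/2, the constant factors (C = 3/2, x = -5/7) combine into one prefactor.
Step ratio: r(k) = (-5/7) * (k-3/5) (k+1/6) / [(k-5/2) (k+3) (k+1)] ; factor over Q: parameters, x = (-5/7), and C = 3/2.


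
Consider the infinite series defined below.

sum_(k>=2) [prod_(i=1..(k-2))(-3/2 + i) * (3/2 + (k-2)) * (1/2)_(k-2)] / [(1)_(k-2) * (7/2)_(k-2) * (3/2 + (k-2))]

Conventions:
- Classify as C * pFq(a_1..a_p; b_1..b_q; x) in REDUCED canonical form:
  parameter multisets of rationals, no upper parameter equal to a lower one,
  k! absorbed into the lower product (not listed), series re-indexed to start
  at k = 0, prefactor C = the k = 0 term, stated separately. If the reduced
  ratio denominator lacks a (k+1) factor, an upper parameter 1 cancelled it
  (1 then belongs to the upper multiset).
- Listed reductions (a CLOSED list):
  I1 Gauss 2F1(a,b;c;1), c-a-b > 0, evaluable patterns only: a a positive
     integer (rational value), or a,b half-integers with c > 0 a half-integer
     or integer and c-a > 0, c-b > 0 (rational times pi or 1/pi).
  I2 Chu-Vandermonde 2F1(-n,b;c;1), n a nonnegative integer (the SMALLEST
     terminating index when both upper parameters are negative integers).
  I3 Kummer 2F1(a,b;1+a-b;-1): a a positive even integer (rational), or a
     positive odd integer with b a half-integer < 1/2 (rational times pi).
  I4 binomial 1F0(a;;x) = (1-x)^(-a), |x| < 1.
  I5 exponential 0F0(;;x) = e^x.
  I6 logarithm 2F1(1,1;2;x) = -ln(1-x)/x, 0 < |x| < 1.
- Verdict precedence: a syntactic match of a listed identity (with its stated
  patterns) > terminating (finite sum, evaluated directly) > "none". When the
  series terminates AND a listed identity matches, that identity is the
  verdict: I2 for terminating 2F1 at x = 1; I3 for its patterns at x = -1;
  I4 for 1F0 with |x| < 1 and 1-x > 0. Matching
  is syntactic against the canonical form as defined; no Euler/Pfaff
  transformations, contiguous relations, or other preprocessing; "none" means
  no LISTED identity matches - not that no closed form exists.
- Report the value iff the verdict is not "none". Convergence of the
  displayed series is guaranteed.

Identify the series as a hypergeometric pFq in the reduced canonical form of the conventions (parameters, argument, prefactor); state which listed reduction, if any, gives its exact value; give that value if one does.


Reduced: x = 1, 2F1, upper = {-1/2, 1/2}, lower = {7/2}, C = 1. Verdict at x = 1: the half-integer Gauss pattern (I1) matches (x = 1; upper {-1/2, 1/2} half-integers, c = 7/2 in the evaluable pattern). Sum: (75/256) * pi.

Key step: t_0 = 1 here, and (1)_k (C = 1, x = 1) is k! itself.
Consecutive-term ratio: r(k) = 1 * (k-1/2) (k+1/2) / [(k+7/2) (k+1)] ; factor over Q: parameters, x = 1, and C = 1.


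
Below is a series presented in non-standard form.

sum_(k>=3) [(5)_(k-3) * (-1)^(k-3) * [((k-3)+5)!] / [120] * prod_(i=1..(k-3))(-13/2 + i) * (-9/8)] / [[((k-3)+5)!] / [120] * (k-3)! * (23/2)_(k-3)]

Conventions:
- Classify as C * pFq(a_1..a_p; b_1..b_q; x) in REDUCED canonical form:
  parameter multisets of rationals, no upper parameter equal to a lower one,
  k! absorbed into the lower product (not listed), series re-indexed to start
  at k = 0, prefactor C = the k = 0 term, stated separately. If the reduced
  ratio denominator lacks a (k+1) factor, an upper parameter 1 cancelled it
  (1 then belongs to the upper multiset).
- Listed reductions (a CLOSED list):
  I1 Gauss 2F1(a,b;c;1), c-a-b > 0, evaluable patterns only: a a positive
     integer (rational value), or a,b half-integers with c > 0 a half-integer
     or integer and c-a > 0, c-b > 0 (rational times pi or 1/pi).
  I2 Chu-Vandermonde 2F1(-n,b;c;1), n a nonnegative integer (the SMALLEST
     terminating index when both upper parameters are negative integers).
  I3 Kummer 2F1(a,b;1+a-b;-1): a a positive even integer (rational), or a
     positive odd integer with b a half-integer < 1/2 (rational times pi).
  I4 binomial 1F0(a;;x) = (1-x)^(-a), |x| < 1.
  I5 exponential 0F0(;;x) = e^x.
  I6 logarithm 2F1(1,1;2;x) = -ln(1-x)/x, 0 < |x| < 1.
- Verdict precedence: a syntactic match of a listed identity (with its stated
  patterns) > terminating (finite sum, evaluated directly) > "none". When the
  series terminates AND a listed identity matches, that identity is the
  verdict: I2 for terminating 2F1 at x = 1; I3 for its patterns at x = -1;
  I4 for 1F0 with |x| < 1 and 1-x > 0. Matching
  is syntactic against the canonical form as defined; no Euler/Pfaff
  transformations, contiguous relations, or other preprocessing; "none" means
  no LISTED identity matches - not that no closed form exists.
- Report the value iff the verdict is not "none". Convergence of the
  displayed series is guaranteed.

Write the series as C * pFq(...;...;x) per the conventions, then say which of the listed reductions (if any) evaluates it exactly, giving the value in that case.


Canonical form: C = -9/8 times 2F1 with upper {-11/2, 5}, lower {23/2}, x = -1. Verdict: the Kummer evaluation I3 applies (x = -1; c = 23/2 equals 1+a-b for upper {-11/2, 5}: listed pattern). Sum: (-392837445/134217728) * pi.

Key step: x = (-1) and the factorial ratio (C = -9/8) (k+a-1)!/(a-1)! is a rising factorial (a)_k.
Step ratio: r(k) = (-1) * (k-11/2) (k+5) / [(k+23/2) (k+1)] - rational in k. x = (-1); t_0 = -9/8; negate the roots.


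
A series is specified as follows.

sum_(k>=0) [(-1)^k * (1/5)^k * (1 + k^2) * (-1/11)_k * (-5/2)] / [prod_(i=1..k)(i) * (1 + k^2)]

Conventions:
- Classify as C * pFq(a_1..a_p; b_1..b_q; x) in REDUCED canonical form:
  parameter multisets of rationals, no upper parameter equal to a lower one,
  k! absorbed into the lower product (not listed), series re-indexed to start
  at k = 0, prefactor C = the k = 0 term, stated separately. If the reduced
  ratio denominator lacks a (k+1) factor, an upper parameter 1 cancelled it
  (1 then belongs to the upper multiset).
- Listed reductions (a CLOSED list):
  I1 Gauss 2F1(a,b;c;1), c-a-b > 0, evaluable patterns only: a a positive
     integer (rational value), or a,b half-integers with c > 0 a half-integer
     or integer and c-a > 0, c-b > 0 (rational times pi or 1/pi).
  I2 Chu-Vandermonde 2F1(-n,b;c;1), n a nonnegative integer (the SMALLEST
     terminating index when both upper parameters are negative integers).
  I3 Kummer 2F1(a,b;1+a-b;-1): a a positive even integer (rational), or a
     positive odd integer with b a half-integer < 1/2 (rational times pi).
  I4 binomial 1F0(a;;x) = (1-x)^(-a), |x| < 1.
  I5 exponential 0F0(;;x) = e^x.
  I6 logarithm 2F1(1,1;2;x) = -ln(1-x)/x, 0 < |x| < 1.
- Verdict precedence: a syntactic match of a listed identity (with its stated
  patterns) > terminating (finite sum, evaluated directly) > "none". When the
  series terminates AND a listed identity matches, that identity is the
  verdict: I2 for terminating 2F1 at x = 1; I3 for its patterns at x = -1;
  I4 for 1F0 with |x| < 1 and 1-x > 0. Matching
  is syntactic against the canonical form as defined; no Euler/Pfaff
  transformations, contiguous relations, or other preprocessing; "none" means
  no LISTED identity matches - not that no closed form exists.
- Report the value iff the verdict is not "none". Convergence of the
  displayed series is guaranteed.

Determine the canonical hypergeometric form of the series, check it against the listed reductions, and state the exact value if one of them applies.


Prefactor -5/2, argument -1/5: 1F0 with upper {-1/11} over lower {-}. Verdict: binomial (I4) applies (the 1F0 binomial series: exponent 1/11, x = -1/5). Sum: (-5/2) * (6/5)^(1/11).

Key step: with t_0 = -5/2, the factor k^2 + 1 cancels (top and bottom), leaving C = -5/2, x = -1/5.
Adjacent-term ratio: r(k) = (-1/5) * (k-1/11) / [(k+1)] - rational; roots negated = parameters, x = (-1/5), C = -5/2.


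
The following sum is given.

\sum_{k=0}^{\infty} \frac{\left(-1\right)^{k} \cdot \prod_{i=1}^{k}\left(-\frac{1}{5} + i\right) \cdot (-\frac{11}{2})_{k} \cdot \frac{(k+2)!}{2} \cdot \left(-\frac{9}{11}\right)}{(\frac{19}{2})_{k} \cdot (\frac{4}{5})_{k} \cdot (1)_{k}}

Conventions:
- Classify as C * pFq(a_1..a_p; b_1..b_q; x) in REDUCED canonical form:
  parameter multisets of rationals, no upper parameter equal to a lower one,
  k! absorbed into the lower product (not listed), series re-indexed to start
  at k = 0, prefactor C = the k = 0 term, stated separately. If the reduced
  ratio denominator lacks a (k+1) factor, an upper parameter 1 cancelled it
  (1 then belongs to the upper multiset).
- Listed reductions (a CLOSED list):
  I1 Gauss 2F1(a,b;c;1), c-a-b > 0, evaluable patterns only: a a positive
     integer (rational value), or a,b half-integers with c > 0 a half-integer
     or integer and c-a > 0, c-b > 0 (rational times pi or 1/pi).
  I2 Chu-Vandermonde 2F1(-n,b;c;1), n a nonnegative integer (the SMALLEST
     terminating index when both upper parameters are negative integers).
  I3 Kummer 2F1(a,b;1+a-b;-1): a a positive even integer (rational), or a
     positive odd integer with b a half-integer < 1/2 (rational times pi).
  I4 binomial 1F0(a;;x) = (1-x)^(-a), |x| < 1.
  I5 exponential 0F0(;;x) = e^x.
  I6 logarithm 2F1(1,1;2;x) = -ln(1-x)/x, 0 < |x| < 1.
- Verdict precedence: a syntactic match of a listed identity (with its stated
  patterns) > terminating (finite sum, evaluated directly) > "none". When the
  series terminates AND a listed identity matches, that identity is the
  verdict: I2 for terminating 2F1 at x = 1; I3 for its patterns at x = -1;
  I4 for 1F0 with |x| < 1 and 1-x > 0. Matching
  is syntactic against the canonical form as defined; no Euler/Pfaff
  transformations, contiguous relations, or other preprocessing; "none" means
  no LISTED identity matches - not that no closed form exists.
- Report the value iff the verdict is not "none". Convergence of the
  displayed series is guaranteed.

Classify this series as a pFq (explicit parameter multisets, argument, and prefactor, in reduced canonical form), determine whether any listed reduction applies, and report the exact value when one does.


With C = -\frac{9}{11}: the canonical form is 2F1(-\frac{11}{2}, 3; \frac{19}{2}; -1). Verdict: this is the Kummer evaluation I3 (x = -1; c = \frac{19}{2} equals 1+a-b for upper {-\frac{11}{2}, 3}: listed pattern). Sum: \left(-\frac{89505}{65536}\right) \cdot \pi.

Key observation: with t_0 = -\frac{9}{11}, the factorial ratio (C = -9/11) (k+a-1)!/(a-1)! is a rising factorial (a)_k.
Adjacent-term ratio: r(k) = -1 * (k-\frac{11}{2}) (k+3) / [(k+\frac{19}{2}) (k+1)] - rational in k. x = -1; t_0 = -\frac{9}{11}; negate the roots.


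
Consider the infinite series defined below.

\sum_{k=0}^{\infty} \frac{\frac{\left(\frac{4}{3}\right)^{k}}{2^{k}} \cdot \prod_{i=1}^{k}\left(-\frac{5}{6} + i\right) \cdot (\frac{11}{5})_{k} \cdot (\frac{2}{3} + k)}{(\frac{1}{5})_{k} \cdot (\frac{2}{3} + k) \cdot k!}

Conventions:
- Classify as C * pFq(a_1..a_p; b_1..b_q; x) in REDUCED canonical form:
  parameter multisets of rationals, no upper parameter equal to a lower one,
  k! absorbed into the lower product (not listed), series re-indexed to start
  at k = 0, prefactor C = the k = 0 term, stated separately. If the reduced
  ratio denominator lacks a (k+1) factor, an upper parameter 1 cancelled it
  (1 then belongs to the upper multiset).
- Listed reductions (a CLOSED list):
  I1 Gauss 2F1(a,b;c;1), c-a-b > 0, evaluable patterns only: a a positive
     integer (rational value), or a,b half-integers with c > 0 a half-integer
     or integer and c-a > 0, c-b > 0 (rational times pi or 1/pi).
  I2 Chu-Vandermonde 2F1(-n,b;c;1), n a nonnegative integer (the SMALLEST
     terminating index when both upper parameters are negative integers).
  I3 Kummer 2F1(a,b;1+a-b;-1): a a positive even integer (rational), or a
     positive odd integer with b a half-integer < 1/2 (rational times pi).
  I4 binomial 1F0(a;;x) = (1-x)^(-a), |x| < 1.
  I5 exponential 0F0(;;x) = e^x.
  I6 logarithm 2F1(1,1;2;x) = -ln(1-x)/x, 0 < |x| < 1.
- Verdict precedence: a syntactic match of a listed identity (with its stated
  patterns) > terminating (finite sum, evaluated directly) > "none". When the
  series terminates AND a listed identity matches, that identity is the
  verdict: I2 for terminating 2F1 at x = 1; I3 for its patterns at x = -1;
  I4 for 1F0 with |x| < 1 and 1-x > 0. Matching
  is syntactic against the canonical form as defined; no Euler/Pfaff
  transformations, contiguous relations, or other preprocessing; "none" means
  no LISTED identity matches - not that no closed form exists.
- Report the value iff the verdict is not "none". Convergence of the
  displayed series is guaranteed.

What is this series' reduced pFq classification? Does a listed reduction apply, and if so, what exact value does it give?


First insight: from the first term 1: the running product (C = 1) telescopes to a rising factorial.
Ratio: r(k) = \frac{2}{3} * (k+\frac{1}{6}) (k+\frac{11}{5}) / [(k+\frac{1}{5}) (k+1)] - rational; roots negated = parameters, x = \frac{2}{3}, C = 1.

This is 1 * 2F1(\frac{1}{6}, \frac{11}{5}; \frac{1}{5}; \frac{2}{3}) in reduced canonical form. Verdict: none - this 2F1 at x = \frac{2}{3} matches no listed pattern, and upper {\frac{1}{6}, \frac{11}{5}} holds no stopper.


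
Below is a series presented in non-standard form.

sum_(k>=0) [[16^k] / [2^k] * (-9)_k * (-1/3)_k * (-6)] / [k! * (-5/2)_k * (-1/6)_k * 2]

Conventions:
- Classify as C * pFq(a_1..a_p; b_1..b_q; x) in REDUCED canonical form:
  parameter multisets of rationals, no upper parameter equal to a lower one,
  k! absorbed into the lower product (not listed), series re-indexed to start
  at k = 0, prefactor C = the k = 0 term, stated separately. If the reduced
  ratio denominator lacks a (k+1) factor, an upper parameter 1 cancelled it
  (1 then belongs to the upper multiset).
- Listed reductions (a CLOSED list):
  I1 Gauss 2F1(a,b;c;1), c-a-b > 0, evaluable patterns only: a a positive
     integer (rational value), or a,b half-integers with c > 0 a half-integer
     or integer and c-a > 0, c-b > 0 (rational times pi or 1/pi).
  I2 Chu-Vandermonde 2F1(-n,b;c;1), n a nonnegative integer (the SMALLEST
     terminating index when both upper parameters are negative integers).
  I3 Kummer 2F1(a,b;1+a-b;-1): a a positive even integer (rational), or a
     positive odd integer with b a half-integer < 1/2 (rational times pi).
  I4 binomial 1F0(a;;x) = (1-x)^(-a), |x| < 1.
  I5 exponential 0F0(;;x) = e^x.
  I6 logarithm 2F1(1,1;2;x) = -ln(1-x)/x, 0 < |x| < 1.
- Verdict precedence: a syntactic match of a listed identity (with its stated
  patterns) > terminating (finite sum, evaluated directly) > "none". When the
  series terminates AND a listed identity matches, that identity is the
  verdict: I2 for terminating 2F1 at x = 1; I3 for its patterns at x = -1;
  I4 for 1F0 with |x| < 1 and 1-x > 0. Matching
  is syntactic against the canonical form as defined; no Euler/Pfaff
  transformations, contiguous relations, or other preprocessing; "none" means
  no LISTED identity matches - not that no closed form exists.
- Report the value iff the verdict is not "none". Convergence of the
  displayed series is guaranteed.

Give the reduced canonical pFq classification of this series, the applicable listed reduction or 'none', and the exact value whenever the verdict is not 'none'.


The tell: t_0 being -3, the two k-th powers (C = -3, x = 8) combine into one argument.
Term ratio: r(k) = 8 * (k-9) (k-1/3) / [(k-5/2) (k-1/6) (k+1)] - rational in k, leading ratio 8; with t_0 = -3, classification follows.

Canonical form: C = -3 times 2F2 with upper {-9, -1/3}, lower {-5/2, -1/6}, x = 8. Verdict: terminating. With -9 upstairs the series is a 10-term polynomial sum; evaluated term by term. Value: 8572750325625947/334019676375.


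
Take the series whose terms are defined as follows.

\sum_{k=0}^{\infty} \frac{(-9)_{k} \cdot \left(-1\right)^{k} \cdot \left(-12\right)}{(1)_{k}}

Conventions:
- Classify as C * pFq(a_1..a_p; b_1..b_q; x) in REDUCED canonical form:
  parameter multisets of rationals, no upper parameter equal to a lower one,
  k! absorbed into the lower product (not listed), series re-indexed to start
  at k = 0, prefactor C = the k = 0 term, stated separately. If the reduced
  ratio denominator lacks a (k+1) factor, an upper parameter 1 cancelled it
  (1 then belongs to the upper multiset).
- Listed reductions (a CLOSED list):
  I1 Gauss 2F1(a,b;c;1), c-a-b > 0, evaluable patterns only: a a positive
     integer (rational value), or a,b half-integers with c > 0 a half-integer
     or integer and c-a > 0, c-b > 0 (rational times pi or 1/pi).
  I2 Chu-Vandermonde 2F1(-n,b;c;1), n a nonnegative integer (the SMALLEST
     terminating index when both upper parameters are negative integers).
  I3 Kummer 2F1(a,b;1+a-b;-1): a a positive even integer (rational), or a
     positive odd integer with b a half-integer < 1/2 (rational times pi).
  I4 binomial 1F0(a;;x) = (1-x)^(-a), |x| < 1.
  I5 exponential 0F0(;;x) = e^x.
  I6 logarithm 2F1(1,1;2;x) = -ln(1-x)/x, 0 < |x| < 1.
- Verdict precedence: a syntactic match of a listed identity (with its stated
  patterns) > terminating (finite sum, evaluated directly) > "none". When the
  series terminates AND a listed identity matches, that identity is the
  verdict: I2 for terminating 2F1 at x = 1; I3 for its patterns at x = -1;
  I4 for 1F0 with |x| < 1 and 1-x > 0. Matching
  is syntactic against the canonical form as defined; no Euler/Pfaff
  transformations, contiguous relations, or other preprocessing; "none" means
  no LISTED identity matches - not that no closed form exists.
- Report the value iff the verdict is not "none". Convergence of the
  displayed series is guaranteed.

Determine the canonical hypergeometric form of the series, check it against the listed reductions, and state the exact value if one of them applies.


Reduced: x = -1, 1F0, upper = {-9}, lower = {-}, C = -12. Verdict: terminating at k = 9: the factor (-9)_k kills every later term; summing the 10 survivors is exact. Value: -6144.

Key observation: t_0 being -12, (1)_k (prefactor -12) is k! itself.
Step ratio: r(k) = -1 * (k-9) / [(k+1)] - rational in k. x = -1; t_0 = -12; negate the roots.


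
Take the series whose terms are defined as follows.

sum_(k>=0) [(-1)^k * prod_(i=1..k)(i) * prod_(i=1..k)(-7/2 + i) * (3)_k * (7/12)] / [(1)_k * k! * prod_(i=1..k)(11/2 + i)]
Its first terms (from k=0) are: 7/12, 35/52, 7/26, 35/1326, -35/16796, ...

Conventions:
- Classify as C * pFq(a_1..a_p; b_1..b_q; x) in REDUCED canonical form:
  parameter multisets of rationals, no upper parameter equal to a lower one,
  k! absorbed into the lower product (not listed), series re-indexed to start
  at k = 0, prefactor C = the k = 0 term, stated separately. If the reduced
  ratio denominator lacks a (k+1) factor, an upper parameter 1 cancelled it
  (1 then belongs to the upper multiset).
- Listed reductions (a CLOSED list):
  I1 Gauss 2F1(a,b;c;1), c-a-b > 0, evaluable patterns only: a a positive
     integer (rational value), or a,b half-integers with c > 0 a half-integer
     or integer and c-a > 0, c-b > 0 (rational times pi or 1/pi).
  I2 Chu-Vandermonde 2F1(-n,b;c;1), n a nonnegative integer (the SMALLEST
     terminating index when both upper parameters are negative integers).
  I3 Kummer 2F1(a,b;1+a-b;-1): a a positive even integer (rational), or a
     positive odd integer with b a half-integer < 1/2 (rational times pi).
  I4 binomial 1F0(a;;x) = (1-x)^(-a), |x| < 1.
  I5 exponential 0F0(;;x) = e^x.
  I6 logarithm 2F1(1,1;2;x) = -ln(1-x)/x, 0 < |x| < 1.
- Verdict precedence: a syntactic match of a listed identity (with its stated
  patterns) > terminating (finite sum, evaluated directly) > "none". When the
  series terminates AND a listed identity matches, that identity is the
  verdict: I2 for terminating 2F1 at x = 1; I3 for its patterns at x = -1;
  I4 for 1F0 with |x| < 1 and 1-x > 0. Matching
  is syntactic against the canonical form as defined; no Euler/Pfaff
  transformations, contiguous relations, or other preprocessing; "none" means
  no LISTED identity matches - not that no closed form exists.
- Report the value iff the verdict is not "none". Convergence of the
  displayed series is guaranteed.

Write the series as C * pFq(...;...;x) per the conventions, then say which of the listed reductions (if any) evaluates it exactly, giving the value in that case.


Prefactor 7/12, argument -1: 2F1 with upper {-5/2, 3} over lower {13/2}. Verdict (x = -1): the Kummer evaluation I3 applies (x = -1; c = 13/2 equals 1+a-b for upper {-5/2, 3}: listed pattern). Exact value: (8085/16384) * pi.

The tell: from the first term 7/12: the lower running product (prefactor 7/12) is a rising factorial.
Consecutive-term ratio: r(k) = (-1) * (k-5/2) (k+3) / [(k+13/2) (k+1)] - rational in k, leading ratio (-1); with t_0 = 7/12, classification follows.
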